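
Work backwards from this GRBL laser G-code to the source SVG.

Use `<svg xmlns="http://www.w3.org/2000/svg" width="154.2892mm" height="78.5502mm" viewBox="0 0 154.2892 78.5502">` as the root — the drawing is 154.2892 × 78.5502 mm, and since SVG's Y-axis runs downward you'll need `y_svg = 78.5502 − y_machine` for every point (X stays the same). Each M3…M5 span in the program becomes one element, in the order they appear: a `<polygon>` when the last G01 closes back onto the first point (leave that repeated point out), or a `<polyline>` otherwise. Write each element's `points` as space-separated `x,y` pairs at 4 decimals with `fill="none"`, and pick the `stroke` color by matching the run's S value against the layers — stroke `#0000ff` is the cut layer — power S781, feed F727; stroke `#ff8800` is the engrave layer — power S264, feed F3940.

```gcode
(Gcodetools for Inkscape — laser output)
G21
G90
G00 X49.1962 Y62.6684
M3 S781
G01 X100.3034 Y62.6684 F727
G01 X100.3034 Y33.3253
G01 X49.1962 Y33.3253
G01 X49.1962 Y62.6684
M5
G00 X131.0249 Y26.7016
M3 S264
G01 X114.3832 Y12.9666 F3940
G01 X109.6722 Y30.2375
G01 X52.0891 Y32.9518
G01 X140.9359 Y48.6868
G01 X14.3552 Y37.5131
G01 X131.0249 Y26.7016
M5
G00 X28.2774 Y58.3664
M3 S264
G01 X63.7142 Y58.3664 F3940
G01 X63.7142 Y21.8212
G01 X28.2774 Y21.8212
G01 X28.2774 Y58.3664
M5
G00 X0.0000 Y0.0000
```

Each laser-on run becomes one SVG element. Flip Y back into SVG space with y_svg = 78.5502 − y_machine.

Run 1: S781 ⇒ cut layer `#0000ff`. The run returns to its start, so emit a `<polygon>` with points (Y-flipped): 49.1962,15.8818 100.3034,15.8818 100.3034,45.2249 49.1962,45.2249.

Run 2: power S264 maps to stroke `#ff8800` (engrave). The run returns to its start, so emit a `<polygon>` with points (Y-flipped): 131.0249,51.8486 114.3832,65.5836 109.6722,48.3127 52.0891,45.5984 140.9359,29.8634 14.3552,41.0371.

Run 3: S264 ⇒ engrave layer `#ff8800`. The run returns to its start, so emit a `<polygon>` with points (Y-flipped): 28.2774,20.1838 63.7142,20.1838 63.7142,56.7290 28.2774,56.7290.

<svg xmlns="http://www.w3.org/2000/svg" width="154.2892mm" height="78.5502mm" viewBox="0 0 154.2892 78.5502">
  <polygon points="49.1962,15.8818 100.3034,15.8818 100.3034,45.2249 49.1962,45.2249" fill="none" stroke="#0000ff"/>
  <polygon points="131.0249,51.8486 114.3832,65.5836 109.6722,48.3127 52.0891,45.5984 140.9359,29.8634 14.3552,41.0371" fill="none" stroke="#ff8800"/>
  <polygon points="28.2774,20.1838 63.7142,20.1838 63.7142,56.7290 28.2774,56.7290" fill="none" stroke="#ff8800"/>
</svg>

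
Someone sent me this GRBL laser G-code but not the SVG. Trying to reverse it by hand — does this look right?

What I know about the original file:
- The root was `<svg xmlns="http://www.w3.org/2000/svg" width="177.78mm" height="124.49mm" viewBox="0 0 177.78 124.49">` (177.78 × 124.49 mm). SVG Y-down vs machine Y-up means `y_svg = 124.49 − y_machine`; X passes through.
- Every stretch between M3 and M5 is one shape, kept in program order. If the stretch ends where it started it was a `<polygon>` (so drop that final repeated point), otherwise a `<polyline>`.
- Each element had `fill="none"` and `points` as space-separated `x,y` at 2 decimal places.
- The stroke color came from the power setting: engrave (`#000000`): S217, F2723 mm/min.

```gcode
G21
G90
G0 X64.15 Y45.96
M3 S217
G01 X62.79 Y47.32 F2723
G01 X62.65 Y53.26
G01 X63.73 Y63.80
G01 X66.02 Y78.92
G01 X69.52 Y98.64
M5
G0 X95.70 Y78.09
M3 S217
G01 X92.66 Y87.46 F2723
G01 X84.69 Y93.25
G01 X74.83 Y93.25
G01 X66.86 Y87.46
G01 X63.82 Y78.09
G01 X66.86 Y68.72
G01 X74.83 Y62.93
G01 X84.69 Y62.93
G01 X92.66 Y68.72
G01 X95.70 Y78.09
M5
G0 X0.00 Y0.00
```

<svg xmlns="http://www.w3.org/2000/svg" width="177.78mm" height="124.49mm" viewBox="0 0 177.78 124.49">
  <polyline points="64.15,78.53 62.79,77.17 62.65,71.23 63.73,60.69 66.02,45.57 69.52,25.85" fill="none" stroke="#000000"/>
  <polygon points="95.70,46.40 92.66,37.03 84.69,31.24 74.83,31.24 66.86,37.03 63.82,46.40 66.86,55.77 74.83,61.56 84.69,61.56 92.66,55.77" fill="none" stroke="#000000"/>
</svg>

Machine Y-up, SVG Y-down with viewBox height 124.49, so y_svg = 124.49 − y_machine; X carries over. Every run uses S217, so all elements get stroke `#000000` (engrave).

Run 1: The run is open, so emit a `<polyline>` with points (Y-flipped): 64.15,78.53 62.79,77.17 62.65,71.23 63.73,60.69 66.02,45.57 69.52,25.85.

Run 2: The run returns to its start, so emit a `<polygon>` with points (Y-flipped): 95.70,46.40 92.66,37.03 84.69,31.24 74.83,31.24 66.86,37.03 63.82,46.40 66.86,55.77 74.83,61.56 84.69,61.56 92.66,55.77.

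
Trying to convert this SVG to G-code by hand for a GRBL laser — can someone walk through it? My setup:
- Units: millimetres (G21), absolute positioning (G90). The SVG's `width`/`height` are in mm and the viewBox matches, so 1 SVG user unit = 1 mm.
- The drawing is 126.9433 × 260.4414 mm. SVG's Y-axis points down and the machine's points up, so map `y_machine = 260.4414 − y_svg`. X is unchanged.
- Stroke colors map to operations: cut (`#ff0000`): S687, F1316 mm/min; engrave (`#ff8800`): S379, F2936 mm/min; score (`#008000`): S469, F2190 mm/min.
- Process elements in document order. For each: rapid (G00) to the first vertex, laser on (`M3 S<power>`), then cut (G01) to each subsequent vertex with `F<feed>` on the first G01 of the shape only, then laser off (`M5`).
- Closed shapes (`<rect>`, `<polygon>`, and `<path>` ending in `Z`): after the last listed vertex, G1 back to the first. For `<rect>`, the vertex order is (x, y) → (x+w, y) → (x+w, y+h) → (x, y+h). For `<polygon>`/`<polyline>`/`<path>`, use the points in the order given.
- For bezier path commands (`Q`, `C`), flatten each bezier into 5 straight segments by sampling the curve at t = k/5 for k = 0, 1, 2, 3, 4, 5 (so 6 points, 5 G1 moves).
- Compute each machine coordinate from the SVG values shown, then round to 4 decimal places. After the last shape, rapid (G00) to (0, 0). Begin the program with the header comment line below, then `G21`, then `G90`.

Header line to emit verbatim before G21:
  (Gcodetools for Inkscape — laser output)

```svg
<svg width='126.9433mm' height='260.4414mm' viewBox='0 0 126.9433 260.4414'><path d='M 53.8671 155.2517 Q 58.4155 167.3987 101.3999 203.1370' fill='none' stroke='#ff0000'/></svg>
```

1 u = 1 mm; y_m = 260.4414 − y.

[1] `<path>` quadratic bezier, #ff0000→cut S687 F1316: (53.8671,105.1897) → (57.2239,99.3872) → (63.6556,91.6975) → (73.1621,82.1204) → (85.7436,70.6561) → (101.3999,57.3044)

(Gcodetools for Inkscape — laser output)
G21
G90
G00 X53.8671 Y105.1897
M3 S687
G01 X57.2239 Y99.3872 F1316
G01 X63.6556 Y91.6975
G01 X73.1621 Y82.1204
G01 X85.7436 Y70.6561
G01 X101.3999 Y57.3044
M5
G00 X0.0000 Y0.0000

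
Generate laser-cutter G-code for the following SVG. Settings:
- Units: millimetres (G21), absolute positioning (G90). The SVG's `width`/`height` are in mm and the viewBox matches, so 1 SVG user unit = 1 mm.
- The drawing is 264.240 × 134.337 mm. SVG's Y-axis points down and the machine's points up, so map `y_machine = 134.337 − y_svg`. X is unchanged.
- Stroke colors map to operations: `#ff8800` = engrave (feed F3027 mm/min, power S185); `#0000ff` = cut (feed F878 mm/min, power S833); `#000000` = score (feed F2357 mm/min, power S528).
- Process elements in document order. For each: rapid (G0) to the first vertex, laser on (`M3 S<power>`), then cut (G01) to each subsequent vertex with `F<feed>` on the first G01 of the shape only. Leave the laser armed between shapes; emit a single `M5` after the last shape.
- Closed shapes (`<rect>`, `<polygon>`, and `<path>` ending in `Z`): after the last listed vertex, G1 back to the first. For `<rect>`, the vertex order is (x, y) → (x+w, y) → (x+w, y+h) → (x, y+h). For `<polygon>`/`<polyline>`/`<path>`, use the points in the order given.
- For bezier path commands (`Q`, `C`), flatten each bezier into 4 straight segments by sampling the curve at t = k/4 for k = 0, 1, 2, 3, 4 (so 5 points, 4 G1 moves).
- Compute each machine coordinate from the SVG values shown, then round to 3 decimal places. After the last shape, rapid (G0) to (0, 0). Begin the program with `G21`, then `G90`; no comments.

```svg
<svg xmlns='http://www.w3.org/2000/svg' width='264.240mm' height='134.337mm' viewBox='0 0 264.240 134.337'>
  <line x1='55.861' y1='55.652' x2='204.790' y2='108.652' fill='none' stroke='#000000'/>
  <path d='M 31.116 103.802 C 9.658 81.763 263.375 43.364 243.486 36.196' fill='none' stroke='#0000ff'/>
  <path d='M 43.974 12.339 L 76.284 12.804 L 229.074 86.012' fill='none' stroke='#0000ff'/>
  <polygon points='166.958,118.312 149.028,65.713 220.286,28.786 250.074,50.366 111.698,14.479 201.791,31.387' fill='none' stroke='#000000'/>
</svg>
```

G21
G90
G0 X55.861 Y78.685
M3 S528
G01 X204.790 Y25.685 F2357
G0 X31.116 Y30.535
M3 S833
G01 X58.043 Y49.388 F878
G01 X136.713 Y69.915
G01 X215.676 Y87.653
G01 X243.486 Y98.141
G0 X43.974 Y121.998
M3 S833
G01 X76.284 Y121.533 F878
G01 X229.074 Y48.325
G0 X166.958 Y16.025
M3 S528
G01 X149.028 Y68.624 F2357
G01 X220.286 Y105.551
G01 X250.074 Y83.971
G01 X111.698 Y119.858
G01 X201.791 Y102.950
G01 X166.958 Y16.025
M5
G0 X0.000 Y0.000

Since the viewBox matches the mm dimensions, user units are millimetres directly. The only transform is the Y-flip y_m = 134.337 − y_svg.

Shape 1 is a line segment drawn with `<line>`. Its stroke #000000 means score at S528, F2357. After flipping Y the toolpath is (55.861,78.685) → (204.790,25.685).

Shape 2 is a cubic bezier drawn with `<path>`. Its stroke #0000ff means cut at S833, F878. After flipping Y the toolpath is (31.116,30.535) → (58.043,49.388) → (136.713,69.915) → (215.676,87.653) → (243.486,98.141).

Shape 3 is a open polyline drawn with `<path>`. Its stroke #0000ff means cut at S833, F878. After flipping Y the toolpath is (43.974,121.998) → (76.284,121.533) → (229.074,48.325).

Shape 4 is a closed polygon drawn with `<polygon>`. Its stroke #000000 means score at S528, F2357. After flipping Y the toolpath is (166.958,16.025) → (149.028,68.624) → (220.286,105.551) → (250.074,83.971) → (111.698,119.858) → (201.791,102.950) → (166.958,16.025), returning to the start.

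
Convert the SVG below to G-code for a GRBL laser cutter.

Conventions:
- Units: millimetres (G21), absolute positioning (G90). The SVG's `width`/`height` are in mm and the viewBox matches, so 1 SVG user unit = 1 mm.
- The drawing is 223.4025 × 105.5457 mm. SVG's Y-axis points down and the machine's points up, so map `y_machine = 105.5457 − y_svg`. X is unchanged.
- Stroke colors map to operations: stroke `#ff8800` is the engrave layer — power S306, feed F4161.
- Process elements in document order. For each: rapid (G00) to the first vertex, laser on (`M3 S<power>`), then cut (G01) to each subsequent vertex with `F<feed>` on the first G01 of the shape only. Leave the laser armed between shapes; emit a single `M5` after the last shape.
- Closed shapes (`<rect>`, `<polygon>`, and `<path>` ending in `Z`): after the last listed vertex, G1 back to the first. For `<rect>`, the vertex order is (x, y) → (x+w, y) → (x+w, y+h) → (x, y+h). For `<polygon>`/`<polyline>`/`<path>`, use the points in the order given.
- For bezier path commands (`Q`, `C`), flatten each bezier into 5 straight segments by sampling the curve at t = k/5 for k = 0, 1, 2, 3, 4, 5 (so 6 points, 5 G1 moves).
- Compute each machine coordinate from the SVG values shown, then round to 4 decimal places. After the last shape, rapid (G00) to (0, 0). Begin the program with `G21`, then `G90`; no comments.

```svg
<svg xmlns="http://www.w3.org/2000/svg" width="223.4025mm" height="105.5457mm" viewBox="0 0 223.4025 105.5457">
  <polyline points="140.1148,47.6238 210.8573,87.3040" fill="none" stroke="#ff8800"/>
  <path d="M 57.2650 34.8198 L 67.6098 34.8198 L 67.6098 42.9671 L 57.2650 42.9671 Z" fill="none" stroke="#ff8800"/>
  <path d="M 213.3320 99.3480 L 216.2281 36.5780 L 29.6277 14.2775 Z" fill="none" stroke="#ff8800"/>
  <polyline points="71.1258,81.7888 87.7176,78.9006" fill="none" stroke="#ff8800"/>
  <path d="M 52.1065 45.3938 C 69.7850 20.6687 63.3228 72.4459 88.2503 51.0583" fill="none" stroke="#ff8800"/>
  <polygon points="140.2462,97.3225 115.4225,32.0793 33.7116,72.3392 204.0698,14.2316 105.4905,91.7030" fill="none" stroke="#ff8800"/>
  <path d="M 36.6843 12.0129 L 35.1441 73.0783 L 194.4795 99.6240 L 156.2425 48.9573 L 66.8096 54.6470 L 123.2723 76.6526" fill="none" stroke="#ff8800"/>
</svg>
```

G21
G90
G00 X140.1148 Y57.9219
M3 S306
G01 X210.8573 Y18.2417 F4161
G00 X57.2650 Y70.7259
M3 S306
G01 X67.6098 Y70.7259 F4161
G01 X67.6098 Y62.5786
G01 X57.2650 Y62.5786
G01 X57.2650 Y70.7259
G00 X213.3320 Y6.1977
M3 S306
G01 X216.2281 Y68.9677 F4161
G01 X29.6277 Y91.2682
G01 X213.3320 Y6.1977
G00 X71.1258 Y23.7569
M3 S306
G01 X87.7176 Y26.6451 F4161
G00 X52.1065 Y60.1519
M3 S306
G01 X60.2610 Y67.0040 F4161
G01 X65.2871 Y62.6796
G01 X69.8504 Y54.3627
G01 X76.6163 Y49.2373
G01 X88.2503 Y54.4874
G00 X140.2462 Y8.2232
M3 S306
G01 X115.4225 Y73.4664 F4161
G01 X33.7116 Y33.2065
G01 X204.0698 Y91.3141
G01 X105.4905 Y13.8427
G01 X140.2462 Y8.2232
G00 X36.6843 Y93.5328
M3 S306
G01 X35.1441 Y32.4674 F4161
G01 X194.4795 Y5.9217
G01 X156.2425 Y56.5884
G01 X66.8096 Y50.8987
G01 X123.2723 Y28.8931
M5
G00 X0.0000 Y0.0000

viewBox `0 0 223.4025 105.5457` with mm width/height → 1 unit = 1 mm. Flip: y_m = 105.5457 − y_svg.

**Shape 1** — `<polyline>` line segment, stroke `#ff8800` → engrave (S306, F4161). Machine vertices: (140.1148,57.9219) → (210.8573,18.2417). Open path.

**Shape 2** — `<path>` rectangle, stroke `#ff8800` → engrave (S306, F4161). Machine vertices: (57.2650,70.7259) → (67.6098,70.7259) → (67.6098,62.5786) → (57.2650,62.5786) → (57.2650,70.7259). Closed: final G1 returns to the first vertex.

**Shape 3** — `<path>` closed polygon, stroke `#ff8800` → engrave (S306, F4161). Machine vertices: (213.3320,6.1977) → (216.2281,68.9677) → (29.6277,91.2682) → (213.3320,6.1977). Closed: final G1 returns to the first vertex.

**Shape 4** — `<polyline>` line segment, stroke `#ff8800` → engrave (S306, F4161). Machine vertices: (71.1258,23.7569) → (87.7176,26.6451). Open path.

**Shape 5** — `<path>` cubic bezier, stroke `#ff8800` → engrave (S306, F4161). Control points (SVG): P0=(52.1065,45.3938), P1=(69.7850,20.6687), P2=(63.3228,72.4459), P3=(88.2503,51.0583); sampled at t=k/5. Machine vertices: (52.1065,60.1519) → (60.2610,67.0040) → (65.2871,62.6796) → (69.8504,54.3627) → (76.6163,49.2373) → (88.2503,54.4874). Open path.

**Shape 6** — `<polygon>` closed polygon, stroke `#ff8800` → engrave (S306, F4161). Machine vertices: (140.2462,8.2232) → (115.4225,73.4664) → (33.7116,33.2065) → (204.0698,91.3141) → (105.4905,13.8427) → (140.2462,8.2232). Closed: final G1 returns to the first vertex.

**Shape 7** — `<path>` open polyline, stroke `#ff8800` → engrave (S306, F4161). Machine vertices: (36.6843,93.5328) → (35.1441,32.4674) → (194.4795,5.9217) → (156.2425,56.5884) → (66.8096,50.8987) → (123.2723,28.8931). Open path.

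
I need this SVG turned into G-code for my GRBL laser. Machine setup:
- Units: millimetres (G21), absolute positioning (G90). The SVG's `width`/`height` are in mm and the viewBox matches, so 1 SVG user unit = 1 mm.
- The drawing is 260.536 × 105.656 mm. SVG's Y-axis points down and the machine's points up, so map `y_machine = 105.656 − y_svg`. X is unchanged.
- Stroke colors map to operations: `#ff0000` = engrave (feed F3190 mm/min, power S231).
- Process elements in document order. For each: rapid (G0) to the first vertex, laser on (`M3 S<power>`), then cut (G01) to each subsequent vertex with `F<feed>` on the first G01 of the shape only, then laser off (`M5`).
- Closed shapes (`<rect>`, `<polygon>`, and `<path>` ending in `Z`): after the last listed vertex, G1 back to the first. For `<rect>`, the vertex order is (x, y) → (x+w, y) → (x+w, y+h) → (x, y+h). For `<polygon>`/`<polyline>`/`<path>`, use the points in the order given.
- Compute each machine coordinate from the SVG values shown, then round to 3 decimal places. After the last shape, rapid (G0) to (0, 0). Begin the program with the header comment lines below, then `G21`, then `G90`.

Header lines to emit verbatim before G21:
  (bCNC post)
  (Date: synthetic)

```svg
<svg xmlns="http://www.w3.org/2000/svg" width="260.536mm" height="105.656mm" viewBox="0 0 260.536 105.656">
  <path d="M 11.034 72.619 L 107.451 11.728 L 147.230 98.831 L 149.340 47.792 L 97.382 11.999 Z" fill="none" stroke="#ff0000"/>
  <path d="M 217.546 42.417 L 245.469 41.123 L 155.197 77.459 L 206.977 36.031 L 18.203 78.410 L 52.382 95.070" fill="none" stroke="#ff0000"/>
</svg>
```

1 u = 1 mm; y_m = 105.656 − y.

[1] `<path>` closed polygon, #ff0000→engrave S231 F3190: (11.034,33.037) → (107.451,93.928) → (147.230,6.825) → (149.340,57.864) → (97.382,93.657) → (11.034,33.037) (closed)

[2] `<path>` open polyline, #ff0000→engrave S231 F3190: (217.546,63.239) → (245.469,64.533) → (155.197,28.197) → (206.977,69.625) → (18.203,27.246) → (52.382,10.586)

(bCNC post)
(Date: synthetic)
G21
G90
G0 X11.034 Y33.037
M3 S231
G01 X107.451 Y93.928 F3190
G01 X147.230 Y6.825
G01 X149.340 Y57.864
G01 X97.382 Y93.657
G01 X11.034 Y33.037
M5
G0 X217.546 Y63.239
M3 S231
G01 X245.469 Y64.533 F3190
G01 X155.197 Y28.197
G01 X206.977 Y69.625
G01 X18.203 Y27.246
G01 X52.382 Y10.586
M5
G0 X0.000 Y0.000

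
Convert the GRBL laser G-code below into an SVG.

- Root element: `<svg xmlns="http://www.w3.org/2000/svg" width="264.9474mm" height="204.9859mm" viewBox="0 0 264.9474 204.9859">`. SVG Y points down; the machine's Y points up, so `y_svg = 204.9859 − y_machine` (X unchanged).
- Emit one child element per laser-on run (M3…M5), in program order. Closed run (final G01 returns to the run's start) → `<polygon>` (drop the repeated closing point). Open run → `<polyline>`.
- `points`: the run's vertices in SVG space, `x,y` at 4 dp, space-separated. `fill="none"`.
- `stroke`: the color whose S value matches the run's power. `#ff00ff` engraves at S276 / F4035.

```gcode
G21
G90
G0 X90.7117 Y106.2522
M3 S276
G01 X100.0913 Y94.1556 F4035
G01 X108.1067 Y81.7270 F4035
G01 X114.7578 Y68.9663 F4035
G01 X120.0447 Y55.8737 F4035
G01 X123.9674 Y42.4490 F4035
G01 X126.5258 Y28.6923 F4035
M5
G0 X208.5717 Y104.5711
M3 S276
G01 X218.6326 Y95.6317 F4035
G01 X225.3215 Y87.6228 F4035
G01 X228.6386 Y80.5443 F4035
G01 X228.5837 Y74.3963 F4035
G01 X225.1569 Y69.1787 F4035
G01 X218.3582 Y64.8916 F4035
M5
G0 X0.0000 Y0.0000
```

<svg xmlns="http://www.w3.org/2000/svg" width="264.9474mm" height="204.9859mm" viewBox="0 0 264.9474 204.9859">
  <polyline points="90.7117,98.7337 100.0913,110.8303 108.1067,123.2589 114.7578,136.0196 120.0447,149.1122 123.9674,162.5369 126.5258,176.2936" fill="none" stroke="#ff00ff"/>
  <polyline points="208.5717,100.4148 218.6326,109.3542 225.3215,117.3631 228.6386,124.4416 228.5837,130.5896 225.1569,135.8072 218.3582,140.0943" fill="none" stroke="#ff00ff"/>
</svg>

y_svg = 204.9859 − y_m. Every run uses S276, so all elements get stroke `#ff00ff` (engrave).

[1] open run; points: 90.7117,98.7337 100.0913,110.8303 108.1067,123.2589 114.7578,136.0196 120.0447,149.1122 123.9674,162.5369 126.5258,176.2936

[2] open run; points: 208.5717,100.4148 218.6326,109.3542 225.3215,117.3631 228.6386,124.4416 228.5837,130.5896 225.1569,135.8072 218.3582,140.0943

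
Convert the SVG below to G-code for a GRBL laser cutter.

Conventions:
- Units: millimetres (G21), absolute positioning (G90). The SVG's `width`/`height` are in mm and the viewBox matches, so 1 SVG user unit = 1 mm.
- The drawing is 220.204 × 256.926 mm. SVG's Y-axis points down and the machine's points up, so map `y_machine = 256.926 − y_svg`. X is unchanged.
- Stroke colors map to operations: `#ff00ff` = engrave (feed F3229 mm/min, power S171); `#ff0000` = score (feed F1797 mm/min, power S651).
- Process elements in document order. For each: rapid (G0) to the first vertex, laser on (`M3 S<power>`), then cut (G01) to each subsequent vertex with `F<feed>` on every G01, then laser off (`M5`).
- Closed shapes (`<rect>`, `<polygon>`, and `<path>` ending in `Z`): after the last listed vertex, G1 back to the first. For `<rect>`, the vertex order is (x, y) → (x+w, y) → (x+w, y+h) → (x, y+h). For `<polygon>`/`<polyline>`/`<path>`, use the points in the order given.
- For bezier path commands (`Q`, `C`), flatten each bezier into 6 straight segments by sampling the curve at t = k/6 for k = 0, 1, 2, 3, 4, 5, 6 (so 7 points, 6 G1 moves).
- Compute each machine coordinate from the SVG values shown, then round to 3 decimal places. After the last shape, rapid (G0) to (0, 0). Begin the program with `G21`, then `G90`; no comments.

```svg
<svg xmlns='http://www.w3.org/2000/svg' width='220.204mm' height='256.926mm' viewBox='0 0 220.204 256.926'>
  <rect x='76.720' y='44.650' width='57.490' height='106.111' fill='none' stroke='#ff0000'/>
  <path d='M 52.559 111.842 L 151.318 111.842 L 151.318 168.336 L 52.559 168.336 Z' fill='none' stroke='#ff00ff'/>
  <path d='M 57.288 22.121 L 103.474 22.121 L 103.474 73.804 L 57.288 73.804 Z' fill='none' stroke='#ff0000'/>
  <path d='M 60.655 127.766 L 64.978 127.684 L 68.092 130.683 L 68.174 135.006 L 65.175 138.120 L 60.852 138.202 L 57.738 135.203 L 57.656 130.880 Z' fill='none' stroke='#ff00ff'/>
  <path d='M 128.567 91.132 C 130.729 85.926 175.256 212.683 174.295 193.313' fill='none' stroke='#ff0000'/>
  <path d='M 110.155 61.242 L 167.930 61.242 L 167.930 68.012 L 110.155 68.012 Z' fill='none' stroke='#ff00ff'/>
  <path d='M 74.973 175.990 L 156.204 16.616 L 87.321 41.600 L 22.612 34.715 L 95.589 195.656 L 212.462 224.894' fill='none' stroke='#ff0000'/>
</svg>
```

viewBox `0 0 220.204 256.926` with mm width/height → 1 unit = 1 mm. Flip: y_m = 256.926 − y_svg.

**Shape 1** — `<rect>` rectangle, stroke `#ff0000` → score (S651, F1797). Machine vertices: (76.720,212.276) → (134.210,212.276) → (134.210,106.165) → (76.720,106.165) → (76.720,212.276). Closed: final G1 returns to the first vertex.

**Shape 2** — `<path>` rectangle, stroke `#ff00ff` → engrave (S171, F3229). Machine vertices: (52.559,145.084) → (151.318,145.084) → (151.318,88.590) → (52.559,88.590) → (52.559,145.084). Closed: final G1 returns to the first vertex.

**Shape 3** — `<path>` rectangle, stroke `#ff0000` → score (S651, F1797). Machine vertices: (57.288,234.805) → (103.474,234.805) → (103.474,183.122) → (57.288,183.122) → (57.288,234.805). Closed: final G1 returns to the first vertex.

**Shape 4** — `<path>` regular polygon, stroke `#ff00ff` → engrave (S171, F3229). Machine vertices: (60.655,129.160) → (64.978,129.242) → (68.092,126.243) → (68.174,121.920) → (65.175,118.806) → (60.852,118.724) → (57.738,121.723) → (57.656,126.046) → (60.655,129.160). Closed: final G1 returns to the first vertex.

**Shape 5** — `<path>` cubic bezier, stroke `#ff0000` → score (S651, F1797). Control points (SVG): P0=(128.567,91.132), P1=(130.729,85.926), P2=(175.256,212.683), P3=(174.295,193.313); sampled at t=k/6. Machine vertices: (128.567,165.794) → (132.772,158.688) → (141.597,137.312) → (152.602,109.392) → (163.347,82.652) → (171.392,64.818) → (174.295,63.613). Open path.

**Shape 6** — `<path>` rectangle, stroke `#ff00ff` → engrave (S171, F3229). Machine vertices: (110.155,195.684) → (167.930,195.684) → (167.930,188.914) → (110.155,188.914) → (110.155,195.684). Closed: final G1 returns to the first vertex.

**Shape 7** — `<path>` open polyline, stroke `#ff0000` → score (S651, F1797). Machine vertices: (74.973,80.936) → (156.204,240.310) → (87.321,215.326) → (22.612,222.211) → (95.589,61.270) → (212.462,32.032). Open path.

G21
G90
G0 X76.720 Y212.276
M3 S651
G01 X134.210 Y212.276 F1797
G01 X134.210 Y106.165 F1797
G01 X76.720 Y106.165 F1797
G01 X76.720 Y212.276 F1797
M5
G0 X52.559 Y145.084
M3 S171
G01 X151.318 Y145.084 F3229
G01 X151.318 Y88.590 F3229
G01 X52.559 Y88.590 F3229
G01 X52.559 Y145.084 F3229
M5
G0 X57.288 Y234.805
M3 S651
G01 X103.474 Y234.805 F1797
G01 X103.474 Y183.122 F1797
G01 X57.288 Y183.122 F1797
G01 X57.288 Y234.805 F1797
M5
G0 X60.655 Y129.160
M3 S171
G01 X64.978 Y129.242 F3229
G01 X68.092 Y126.243 F3229
G01 X68.174 Y121.920 F3229
G01 X65.175 Y118.806 F3229
G01 X60.852 Y118.724 F3229
G01 X57.738 Y121.723 F3229
G01 X57.656 Y126.046 F3229
G01 X60.655 Y129.160 F3229
M5
G0 X128.567 Y165.794
M3 S651
G01 X132.772 Y158.688 F1797
G01 X141.597 Y137.312 F1797
G01 X152.602 Y109.392 F1797
G01 X163.347 Y82.652 F1797
G01 X171.392 Y64.818 F1797
G01 X174.295 Y63.613 F1797
M5
G0 X110.155 Y195.684
M3 S171
G01 X167.930 Y195.684 F3229
G01 X167.930 Y188.914 F3229
G01 X110.155 Y188.914 F3229
G01 X110.155 Y195.684 F3229
M5
G0 X74.973 Y80.936
M3 S651
G01 X156.204 Y240.310 F1797
G01 X87.321 Y215.326 F1797
G01 X22.612 Y222.211 F1797
G01 X95.589 Y61.270 F1797
G01 X212.462 Y32.032 F1797
M5
G0 X0.000 Y0.000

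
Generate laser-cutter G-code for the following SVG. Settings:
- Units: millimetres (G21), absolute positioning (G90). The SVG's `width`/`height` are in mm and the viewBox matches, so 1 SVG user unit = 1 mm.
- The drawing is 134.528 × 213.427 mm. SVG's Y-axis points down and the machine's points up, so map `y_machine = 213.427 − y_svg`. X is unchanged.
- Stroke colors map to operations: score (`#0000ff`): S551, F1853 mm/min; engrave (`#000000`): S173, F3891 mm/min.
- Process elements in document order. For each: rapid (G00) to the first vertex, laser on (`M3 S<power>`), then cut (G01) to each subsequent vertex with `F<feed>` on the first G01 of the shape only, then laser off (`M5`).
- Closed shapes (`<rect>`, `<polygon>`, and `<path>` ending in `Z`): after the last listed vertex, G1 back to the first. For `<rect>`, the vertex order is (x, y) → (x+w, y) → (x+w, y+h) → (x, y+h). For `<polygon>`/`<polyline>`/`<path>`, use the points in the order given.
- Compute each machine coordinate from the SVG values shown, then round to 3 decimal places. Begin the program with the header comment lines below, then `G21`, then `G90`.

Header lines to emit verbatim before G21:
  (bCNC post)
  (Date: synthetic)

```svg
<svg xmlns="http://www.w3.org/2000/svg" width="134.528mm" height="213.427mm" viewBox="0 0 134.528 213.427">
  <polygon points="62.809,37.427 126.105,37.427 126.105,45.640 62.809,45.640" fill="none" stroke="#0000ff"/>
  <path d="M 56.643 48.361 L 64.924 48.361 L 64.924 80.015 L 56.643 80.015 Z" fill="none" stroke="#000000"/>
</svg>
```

1 u = 1 mm; y_m = 213.427 − y.

[1] `<polygon>` rectangle, #0000ff→score S551 F1853: (62.809,176.000) → (126.105,176.000) → (126.105,167.787) → (62.809,167.787) → (62.809,176.000) (closed)

[2] `<path>` rectangle, #000000→engrave S173 F3891: (56.643,165.066) → (64.924,165.066) → (64.924,133.412) → (56.643,133.412) → (56.643,165.066) (closed)

(bCNC post)
(Date: synthetic)
G21
G90
G00 X62.809 Y176.000
M3 S551
G01 X126.105 Y176.000 F1853
G01 X126.105 Y167.787
G01 X62.809 Y167.787
G01 X62.809 Y176.000
M5
G00 X56.643 Y165.066
M3 S173
G01 X64.924 Y165.066 F3891
G01 X64.924 Y133.412
G01 X56.643 Y133.412
G01 X56.643 Y165.066
M5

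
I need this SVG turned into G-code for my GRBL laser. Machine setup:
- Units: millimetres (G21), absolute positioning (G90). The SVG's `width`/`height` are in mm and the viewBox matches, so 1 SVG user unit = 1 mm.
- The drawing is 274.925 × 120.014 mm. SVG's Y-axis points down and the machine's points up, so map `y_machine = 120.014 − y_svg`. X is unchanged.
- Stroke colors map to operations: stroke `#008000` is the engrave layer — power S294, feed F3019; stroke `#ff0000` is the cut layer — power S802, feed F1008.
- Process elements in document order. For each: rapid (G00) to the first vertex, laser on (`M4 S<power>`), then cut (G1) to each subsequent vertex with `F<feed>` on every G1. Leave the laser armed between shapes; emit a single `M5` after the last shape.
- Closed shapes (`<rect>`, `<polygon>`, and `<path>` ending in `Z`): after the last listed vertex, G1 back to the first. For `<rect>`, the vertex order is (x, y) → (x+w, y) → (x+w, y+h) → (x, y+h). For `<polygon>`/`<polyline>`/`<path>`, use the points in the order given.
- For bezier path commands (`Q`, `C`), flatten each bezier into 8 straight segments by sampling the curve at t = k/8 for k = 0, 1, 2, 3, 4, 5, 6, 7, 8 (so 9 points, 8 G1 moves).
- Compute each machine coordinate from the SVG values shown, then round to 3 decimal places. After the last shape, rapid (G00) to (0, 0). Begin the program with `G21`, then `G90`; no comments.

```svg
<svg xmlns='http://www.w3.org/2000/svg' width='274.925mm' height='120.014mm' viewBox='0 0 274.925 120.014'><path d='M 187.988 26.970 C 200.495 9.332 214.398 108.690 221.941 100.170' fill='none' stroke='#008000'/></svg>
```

G21
G90
G00 X187.988 Y93.044
M4 S294
G1 X192.728 Y94.613 F3019
G1 X197.509 Y87.849 F3019
G1 X202.238 Y75.388 F3019
G1 X206.826 Y59.863 F3019
G1 X211.181 Y43.911 F3019
G1 X215.212 Y30.167 F3019
G1 X218.829 Y21.267 F3019
G1 X221.941 Y19.844 F3019
M5
G00 X0.000 Y0.000

Since the viewBox matches the mm dimensions, user units are millimetres directly. The only transform is the Y-flip y_m = 120.014 − y_svg.

Shape 1 is a cubic bezier drawn with `<path>`. Its stroke #008000 means engrave at S294, F3019. After flipping Y the toolpath is (187.988,93.044) → (192.728,94.613) → (197.509,87.849) → (202.238,75.388) → (206.826,59.863) → (211.181,43.911) → (215.212,30.167) → (218.829,21.267) → (221.941,19.844).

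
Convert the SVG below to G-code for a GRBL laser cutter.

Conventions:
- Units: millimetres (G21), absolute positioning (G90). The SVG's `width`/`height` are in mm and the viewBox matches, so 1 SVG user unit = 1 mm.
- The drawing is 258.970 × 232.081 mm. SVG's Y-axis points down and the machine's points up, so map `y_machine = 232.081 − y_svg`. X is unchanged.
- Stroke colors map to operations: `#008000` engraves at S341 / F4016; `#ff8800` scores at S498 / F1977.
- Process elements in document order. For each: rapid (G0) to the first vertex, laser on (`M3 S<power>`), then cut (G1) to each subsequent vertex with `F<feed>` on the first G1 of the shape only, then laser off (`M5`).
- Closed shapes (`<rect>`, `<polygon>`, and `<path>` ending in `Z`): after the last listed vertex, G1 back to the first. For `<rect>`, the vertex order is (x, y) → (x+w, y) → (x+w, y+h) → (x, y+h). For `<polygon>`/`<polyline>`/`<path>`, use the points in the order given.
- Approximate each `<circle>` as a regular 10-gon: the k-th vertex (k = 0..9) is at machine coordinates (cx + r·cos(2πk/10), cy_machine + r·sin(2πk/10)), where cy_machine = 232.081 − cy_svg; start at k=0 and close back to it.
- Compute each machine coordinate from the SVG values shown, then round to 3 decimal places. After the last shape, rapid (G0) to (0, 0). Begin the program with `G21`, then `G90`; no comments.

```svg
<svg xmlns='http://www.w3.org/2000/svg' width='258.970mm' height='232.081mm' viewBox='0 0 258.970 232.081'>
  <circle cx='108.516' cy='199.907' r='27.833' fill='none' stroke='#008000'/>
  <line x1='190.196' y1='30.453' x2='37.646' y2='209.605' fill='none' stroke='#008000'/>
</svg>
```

G21
G90
G0 X136.349 Y32.174
M3 S341
G1 X131.033 Y48.534 F4016
G1 X117.117 Y58.645
G1 X99.915 Y58.645
G1 X85.999 Y48.534
G1 X80.683 Y32.174
G1 X85.999 Y15.814
G1 X99.915 Y5.703
G1 X117.117 Y5.703
G1 X131.033 Y15.814
G1 X136.349 Y32.174
M5
G0 X190.196 Y201.628
M3 S341
G1 X37.646 Y22.476 F4016
M5
G0 X0.000 Y0.000

viewBox `0 0 258.970 232.081` with mm width/height → 1 unit = 1 mm. Flip: y_m = 232.081 − y_svg.

**Shape 1** — `<circle>` circle, stroke `#008000` → engrave (S341, F4016). Machine vertices: (136.349,32.174) → (131.033,48.534) → (117.117,58.645) → (99.915,58.645) → (85.999,48.534) → (80.683,32.174) → (85.999,15.814) → (99.915,5.703) → (117.117,5.703) → (131.033,15.814) → (136.349,32.174). Closed: final G1 returns to the first vertex.

**Shape 2** — `<line>` line segment, stroke `#008000` → engrave (S341, F4016). Machine vertices: (190.196,201.628) → (37.646,22.476). Open path.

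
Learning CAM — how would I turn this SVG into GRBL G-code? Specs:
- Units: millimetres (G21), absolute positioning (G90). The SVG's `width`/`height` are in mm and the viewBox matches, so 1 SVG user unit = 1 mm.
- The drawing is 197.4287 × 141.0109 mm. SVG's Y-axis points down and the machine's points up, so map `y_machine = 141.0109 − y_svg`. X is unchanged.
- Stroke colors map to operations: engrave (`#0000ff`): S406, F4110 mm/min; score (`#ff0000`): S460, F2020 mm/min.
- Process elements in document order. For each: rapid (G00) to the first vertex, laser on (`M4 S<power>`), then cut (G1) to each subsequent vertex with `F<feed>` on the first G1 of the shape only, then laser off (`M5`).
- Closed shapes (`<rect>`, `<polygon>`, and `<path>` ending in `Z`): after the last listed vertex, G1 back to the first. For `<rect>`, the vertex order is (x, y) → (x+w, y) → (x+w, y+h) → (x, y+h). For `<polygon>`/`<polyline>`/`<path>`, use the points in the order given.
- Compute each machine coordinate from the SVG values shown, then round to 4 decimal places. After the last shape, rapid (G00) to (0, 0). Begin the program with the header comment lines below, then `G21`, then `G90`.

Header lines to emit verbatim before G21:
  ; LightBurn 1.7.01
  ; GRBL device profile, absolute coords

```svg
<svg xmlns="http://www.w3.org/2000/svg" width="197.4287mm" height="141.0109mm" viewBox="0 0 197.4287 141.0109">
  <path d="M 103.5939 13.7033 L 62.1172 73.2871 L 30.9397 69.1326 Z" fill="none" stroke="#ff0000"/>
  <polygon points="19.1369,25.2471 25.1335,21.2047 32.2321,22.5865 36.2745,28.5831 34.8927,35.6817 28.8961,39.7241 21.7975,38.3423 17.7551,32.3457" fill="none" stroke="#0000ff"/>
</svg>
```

1 u = 1 mm; y_m = 141.0109 − y.

[1] `<path>` closed polygon, #ff0000→score S460 F2020: (103.5939,127.3076) → (62.1172,67.7238) → (30.9397,71.8783) → (103.5939,127.3076) (closed)

[2] `<polygon>` regular polygon, #0000ff→engrave S406 F4110: (19.1369,115.7638) → (25.1335,119.8062) → (32.2321,118.4244) → (36.2745,112.4278) → (34.8927,105.3292) → (28.8961,101.2868) → (21.7975,102.6686) → (17.7551,108.6652) → (19.1369,115.7638) (closed)

; LightBurn 1.7.01
; GRBL device profile, absolute coords
G21
G90
G00 X103.5939 Y127.3076
M4 S460
G1 X62.1172 Y67.7238 F2020
G1 X30.9397 Y71.8783
G1 X103.5939 Y127.3076
M5
G00 X19.1369 Y115.7638
M4 S406
G1 X25.1335 Y119.8062 F4110
G1 X32.2321 Y118.4244
G1 X36.2745 Y112.4278
G1 X34.8927 Y105.3292
G1 X28.8961 Y101.2868
G1 X21.7975 Y102.6686
G1 X17.7551 Y108.6652
G1 X19.1369 Y115.7638
M5
G00 X0.0000 Y0.0000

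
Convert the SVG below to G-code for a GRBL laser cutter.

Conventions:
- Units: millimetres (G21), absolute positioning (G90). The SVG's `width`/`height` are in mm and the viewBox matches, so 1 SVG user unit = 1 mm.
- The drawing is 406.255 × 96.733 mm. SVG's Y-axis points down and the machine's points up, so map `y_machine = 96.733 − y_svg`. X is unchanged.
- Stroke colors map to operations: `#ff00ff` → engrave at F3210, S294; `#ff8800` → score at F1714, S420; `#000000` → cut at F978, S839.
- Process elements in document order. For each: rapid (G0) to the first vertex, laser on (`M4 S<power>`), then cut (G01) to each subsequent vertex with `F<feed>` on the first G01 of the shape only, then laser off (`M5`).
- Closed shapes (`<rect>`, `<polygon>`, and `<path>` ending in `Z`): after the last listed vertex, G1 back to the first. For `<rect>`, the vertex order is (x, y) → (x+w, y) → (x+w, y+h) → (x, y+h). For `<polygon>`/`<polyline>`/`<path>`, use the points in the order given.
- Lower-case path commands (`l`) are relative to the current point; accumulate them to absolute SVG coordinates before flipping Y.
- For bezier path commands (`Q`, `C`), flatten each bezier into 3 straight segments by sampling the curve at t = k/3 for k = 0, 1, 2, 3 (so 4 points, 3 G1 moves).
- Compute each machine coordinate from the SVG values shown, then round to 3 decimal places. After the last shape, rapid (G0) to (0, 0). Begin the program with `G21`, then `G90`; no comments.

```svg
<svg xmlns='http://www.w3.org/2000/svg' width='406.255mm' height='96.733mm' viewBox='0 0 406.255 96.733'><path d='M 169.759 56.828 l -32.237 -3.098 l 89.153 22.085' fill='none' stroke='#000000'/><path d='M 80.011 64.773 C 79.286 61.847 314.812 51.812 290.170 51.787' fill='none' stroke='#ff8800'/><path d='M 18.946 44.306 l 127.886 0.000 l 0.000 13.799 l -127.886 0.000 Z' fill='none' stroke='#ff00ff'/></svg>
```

G21
G90
G0 X169.759 Y39.905
M4 S839
G01 X137.522 Y43.003 F978
G01 X226.675 Y20.918
M5
G0 X80.011 Y31.960
M4 S420
G01 X139.650 Y36.622 F1714
G01 X246.475 Y42.218
G01 X290.170 Y44.946
M5
G0 X18.946 Y52.427
M4 S294
G01 X146.832 Y52.427 F3210
G01 X146.832 Y38.628
G01 X18.946 Y38.628
G01 X18.946 Y52.427
M5
G0 X0.000 Y0.000

1 u = 1 mm; y_m = 96.733 − y.

[1] `<path>` open polyline, #000000→cut S839 F978: (169.759,39.905) → (137.522,43.003) → (226.675,20.918)

[2] `<path>` cubic bezier, #ff8800→score S420 F1714: (80.011,31.960) → (139.650,36.622) → (246.475,42.218) → (290.170,44.946)

[3] `<path>` rectangle, #ff00ff→engrave S294 F3210: (18.946,52.427) → (146.832,52.427) → (146.832,38.628) → (18.946,38.628) → (18.946,52.427) (closed)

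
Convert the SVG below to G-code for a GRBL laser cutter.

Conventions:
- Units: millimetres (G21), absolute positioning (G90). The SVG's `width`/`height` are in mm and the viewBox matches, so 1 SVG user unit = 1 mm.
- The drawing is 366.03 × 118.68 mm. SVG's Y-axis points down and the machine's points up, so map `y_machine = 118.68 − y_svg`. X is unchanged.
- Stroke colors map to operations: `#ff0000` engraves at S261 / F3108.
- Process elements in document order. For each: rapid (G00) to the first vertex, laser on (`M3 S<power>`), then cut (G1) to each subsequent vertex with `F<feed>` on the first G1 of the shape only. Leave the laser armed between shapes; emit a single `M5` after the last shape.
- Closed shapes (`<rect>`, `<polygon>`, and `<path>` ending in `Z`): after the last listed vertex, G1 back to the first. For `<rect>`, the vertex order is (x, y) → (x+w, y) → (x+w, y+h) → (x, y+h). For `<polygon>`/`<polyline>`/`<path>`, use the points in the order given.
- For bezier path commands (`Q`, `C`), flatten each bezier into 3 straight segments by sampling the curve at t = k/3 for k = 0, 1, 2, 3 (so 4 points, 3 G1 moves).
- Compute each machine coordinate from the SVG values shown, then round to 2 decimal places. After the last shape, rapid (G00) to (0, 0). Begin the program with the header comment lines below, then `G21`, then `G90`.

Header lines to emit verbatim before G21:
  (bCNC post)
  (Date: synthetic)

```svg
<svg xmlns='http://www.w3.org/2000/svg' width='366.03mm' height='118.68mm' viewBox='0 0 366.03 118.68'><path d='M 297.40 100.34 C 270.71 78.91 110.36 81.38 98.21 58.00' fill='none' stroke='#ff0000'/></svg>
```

(bCNC post)
(Date: synthetic)
G21
G90
G00 X297.40 Y18.34
M3 S261
G1 X236.60 Y33.65 F3108
G1 X149.32 Y44.07
G1 X98.21 Y60.68
M5
G00 X0.00 Y0.00

viewBox `0 0 366.03 118.68` with mm width/height → 1 unit = 1 mm. Flip: y_m = 118.68 − y_svg.

**Shape 1** — `<path>` cubic bezier, stroke `#ff0000` → engrave (S261, F3108). Control points (SVG): P0=(297.40,100.34), P1=(270.71,78.91), P2=(110.36,81.38), P3=(98.21,58.00); sampled at t=k/3. Machine vertices: (297.40,18.34) → (236.60,33.65) → (149.32,44.07) → (98.21,60.68). Open path.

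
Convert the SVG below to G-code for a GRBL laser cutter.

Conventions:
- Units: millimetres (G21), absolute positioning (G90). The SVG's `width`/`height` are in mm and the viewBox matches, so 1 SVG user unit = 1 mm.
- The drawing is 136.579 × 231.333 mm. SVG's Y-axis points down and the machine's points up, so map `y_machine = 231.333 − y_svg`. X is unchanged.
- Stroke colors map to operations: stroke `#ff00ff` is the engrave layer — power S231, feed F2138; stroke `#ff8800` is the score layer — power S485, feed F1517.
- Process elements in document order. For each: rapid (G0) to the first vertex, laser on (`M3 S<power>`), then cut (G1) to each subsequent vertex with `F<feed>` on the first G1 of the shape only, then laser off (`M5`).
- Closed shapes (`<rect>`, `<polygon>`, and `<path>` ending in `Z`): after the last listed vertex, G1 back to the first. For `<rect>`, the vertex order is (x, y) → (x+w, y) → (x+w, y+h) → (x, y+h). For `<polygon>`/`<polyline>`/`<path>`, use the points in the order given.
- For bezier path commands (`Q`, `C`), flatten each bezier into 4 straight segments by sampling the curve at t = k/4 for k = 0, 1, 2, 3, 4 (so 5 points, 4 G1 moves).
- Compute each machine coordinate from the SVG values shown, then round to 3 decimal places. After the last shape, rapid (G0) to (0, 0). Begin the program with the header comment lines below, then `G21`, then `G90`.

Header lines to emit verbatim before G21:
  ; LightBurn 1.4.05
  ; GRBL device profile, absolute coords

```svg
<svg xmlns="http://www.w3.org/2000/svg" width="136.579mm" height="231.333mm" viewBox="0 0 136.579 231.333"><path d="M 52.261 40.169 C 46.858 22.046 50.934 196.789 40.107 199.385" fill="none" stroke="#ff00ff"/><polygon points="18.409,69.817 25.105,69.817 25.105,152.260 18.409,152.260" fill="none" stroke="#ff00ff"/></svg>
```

; LightBurn 1.4.05
; GRBL device profile, absolute coords
G21
G90
G0 X52.261 Y191.164
M3 S231
G1 X49.605 Y174.297 F2138
G1 X48.218 Y119.326
G1 X45.814 Y60.469
G1 X40.107 Y31.948
M5
G0 X18.409 Y161.516
M3 S231
G1 X25.105 Y161.516 F2138
G1 X25.105 Y79.073
G1 X18.409 Y79.073
G1 X18.409 Y161.516
M5
G0 X0.000 Y0.000

viewBox `0 0 136.579 231.333` with mm width/height → 1 unit = 1 mm. Flip: y_m = 231.333 − y_svg.

**Shape 1** — `<path>` cubic bezier, stroke `#ff00ff` → engrave (S231, F2138). Control points (SVG): P0=(52.261,40.169), P1=(46.858,22.046), P2=(50.934,196.789), P3=(40.107,199.385); sampled at t=k/4. Machine vertices: (52.261,191.164) → (49.605,174.297) → (48.218,119.326) → (45.814,60.469) → (40.107,31.948). Open path.

**Shape 2** — `<polygon>` rectangle, stroke `#ff00ff` → engrave (S231, F2138). Machine vertices: (18.409,161.516) → (25.105,161.516) → (25.105,79.073) → (18.409,79.073) → (18.409,161.516). Closed: final G1 returns to the first vertex.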